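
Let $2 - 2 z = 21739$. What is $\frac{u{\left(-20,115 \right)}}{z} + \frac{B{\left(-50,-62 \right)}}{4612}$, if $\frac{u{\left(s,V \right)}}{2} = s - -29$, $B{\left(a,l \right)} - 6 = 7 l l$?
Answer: $\frac{292431793}{50125522} \approx 5.834$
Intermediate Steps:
$z = - \frac{21737}{2}$ ($z = 1 - \frac{21739}{2} = - \frac{21737}{2} \approx -10869.0$)
$B{\left(a,l \right)} = 6 + 7 l^{2}$ ($B{\left(a,l \right)} = 6 + 7 l l = 6 + 7 l^{2}$)
$u{\left(s,V \right)} = 58 + 2 s$ ($u{\left(s,V \right)} = 2 \left(s - -29\right) = 2 \left(s + 29\right) = 2 \left(29 + s\right) = 58 + 2 s$)
$\frac{u{\left(-20,115 \right)}}{z} + \frac{B{\left(-50,-62 \right)}}{4612} = \frac{58 + 2 \left(-20\right)}{- \frac{21737}{2}} + \frac{6 + 7 \left(-62\right)^{2}}{4612} = \left(58 - 40\right) \left(- \frac{2}{21737}\right) + \left(6 + 7 \cdot 3844\right) \frac{1}{4612} = 18 \left(- \frac{2}{21737}\right) + \left(6 + 26908\right) \frac{1}{4612} = - \frac{36}{21737} + 26914 \cdot \frac{1}{4612} = - \frac{36}{21737} + \frac{13457}{2306} = \frac{292431793}{50125522}$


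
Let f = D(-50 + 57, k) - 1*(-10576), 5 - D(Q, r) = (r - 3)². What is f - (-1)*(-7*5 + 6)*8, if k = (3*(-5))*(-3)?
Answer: 8585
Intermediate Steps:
k = 45 (k = -15*(-3) = 45)
D(Q, r) = 5 - (-3 + r)² (D(Q, r) = 5 - (r - 3)² = 5 - (-3 + r)²)
f = 8817 (f = (5 - (-3 + 45)²) - 1*(-10576) = (5 - 1*42²) + 10576 = (5 - 1*1764) + 10576 = (5 - 1764) + 10576 = -1759 + 10576 = 8817)
f - (-1)*(-7*5 + 6)*8 = 8817 - (-1)*(-7*5 + 6)*8 = 8817 - (-1)*(-35 + 6)*8 = 8817 - (-1)*(-29*8) = 8817 - (-1)*(-232) = 8817 - 1*232 = 8817 - 232 = 8585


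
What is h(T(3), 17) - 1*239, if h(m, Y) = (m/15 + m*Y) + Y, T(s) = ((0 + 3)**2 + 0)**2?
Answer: 5802/5 ≈ 1160.4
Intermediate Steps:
T(s) = 81 (T(s) = (3**2 + 0)**2 = (9 + 0)**2 = 9**2 = 81)
h(m, Y) = Y + m/15 + Y*m (h(m, Y) = (m/15 + Y*m) + Y = Y + m/15 + Y*m)
h(T(3), 17) - 1*239 = (17 + (1/15)*81 + 17*81) - 1*239 = (17 + 27/5 + 1377) - 239 = 6997/5 - 239 = 5802/5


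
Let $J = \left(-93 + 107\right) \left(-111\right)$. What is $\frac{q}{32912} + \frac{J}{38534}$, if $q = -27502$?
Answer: $- \frac{277726829}{317057752} \approx -0.87595$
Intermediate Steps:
$J = -1554$ ($J = 14 \left(-111\right) = -1554$)
$\frac{q}{32912} + \frac{J}{38534} = - \frac{27502}{32912} - \frac{1554}{38534} = \left(-27502\right) \frac{1}{32912} - \frac{777}{19267} = - \frac{13751}{16456} - \frac{777}{19267} = - \frac{277726829}{317057752}$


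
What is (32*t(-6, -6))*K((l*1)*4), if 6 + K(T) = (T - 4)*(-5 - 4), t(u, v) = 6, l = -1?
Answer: 12672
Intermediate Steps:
K(T) = 30 - 9*T (K(T) = -6 + (T - 4)*(-5 - 4) = -6 + (-4 + T)*(-9) = -6 + (36 - 9*T) = 30 - 9*T)
(32*t(-6, -6))*K((l*1)*4) = (32*6)*(30 - 9*(-1*1)*4) = 192*(30 - (-9)*4) = 192*(30 - 9*(-4)) = 192*(30 + 36) = 192*66 = 12672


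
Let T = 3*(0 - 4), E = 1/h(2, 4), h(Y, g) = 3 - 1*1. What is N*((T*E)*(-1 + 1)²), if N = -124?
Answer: 0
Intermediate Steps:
h(Y, g) = 2 (h(Y, g) = 3 - 1 = 2)
E = ½ (E = 1/2 = ½ ≈ 0.50000)
T = -12 (T = 3*(-4) = -12)
N*((T*E)*(-1 + 1)²) = -124*(-12*½)*(-1 + 1)² = -(-744)*0² = -(-744)*0 = -124*0 = 0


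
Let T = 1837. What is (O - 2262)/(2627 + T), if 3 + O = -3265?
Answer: -2765/2232 ≈ -1.2388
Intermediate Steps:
O = -3268 (O = -3 - 3265 = -3268)
(O - 2262)/(2627 + T) = (-3268 - 2262)/(2627 + 1837) = -5530/4464 = -5530*1/4464 = -2765/2232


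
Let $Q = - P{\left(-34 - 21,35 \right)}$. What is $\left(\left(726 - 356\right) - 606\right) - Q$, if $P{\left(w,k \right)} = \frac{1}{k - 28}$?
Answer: $- \frac{1651}{7} \approx -235.86$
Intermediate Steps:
$P{\left(w,k \right)} = \frac{1}{-28 + k}$
$Q = - \frac{1}{7}$ ($Q = - \frac{1}{-28 + 35} = - \frac{1}{7} \approx -0.14286$)
$\left(\left(726 - 356\right) - 606\right) - Q = \left(\left(726 - 356\right) - 606\right) - - \frac{1}{7} = \left(\left(726 - 356\right) - 606\right) + \frac{1}{7} = \left(370 - 606\right) + \frac{1}{7} = -236 + \frac{1}{7} = - \frac{1651}{7}$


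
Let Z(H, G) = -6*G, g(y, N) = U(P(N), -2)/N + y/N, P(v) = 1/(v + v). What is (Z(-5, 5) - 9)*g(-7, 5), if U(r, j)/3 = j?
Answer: 507/5 ≈ 101.40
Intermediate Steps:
P(v) = 1/(2*v)
U(r, j) = 3*j
g(y, N) = -6/N + y/N (g(y, N) = (3*(-2))/N + y/N = -6/N + y/N)
(Z(-5, 5) - 9)*g(-7, 5) = (-6*5 - 9)*((-6 - 7)/5) = (-30 - 9)*((⅕)*(-13)) = -39*(-13/5) = 507/5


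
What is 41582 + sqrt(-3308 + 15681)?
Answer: 41582 + sqrt(12373) ≈ 41693.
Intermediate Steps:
41582 + sqrt(-3308 + 15681) = 41582 + sqrt(12373)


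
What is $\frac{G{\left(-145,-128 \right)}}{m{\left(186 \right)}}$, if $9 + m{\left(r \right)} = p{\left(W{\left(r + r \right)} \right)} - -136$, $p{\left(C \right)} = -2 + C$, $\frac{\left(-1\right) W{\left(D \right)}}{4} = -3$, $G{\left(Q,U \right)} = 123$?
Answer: $\frac{123}{137} \approx 0.89781$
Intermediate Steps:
$W{\left(D \right)} = 12$ ($W{\left(D \right)} = \left(-4\right) \left(-3\right) = 12$)
$m{\left(r \right)} = 137$ ($m{\left(r \right)} = -9 + \left(\left(-2 + 12\right) - -136\right) = -9 + \left(10 + 136\right) = -9 + 146 = 137$)
$\frac{G{\left(-145,-128 \right)}}{m{\left(186 \right)}} = \frac{123}{137}$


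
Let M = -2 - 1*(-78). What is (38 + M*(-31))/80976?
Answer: -1159/40488 ≈ -0.028626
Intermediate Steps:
M = 76 (M = -2 + 78 = 76)
(38 + M*(-31))/80976 = (38 + 76*(-31))/80976 = (38 - 2356)*(1/80976) = -2318*1/80976 = -1159/40488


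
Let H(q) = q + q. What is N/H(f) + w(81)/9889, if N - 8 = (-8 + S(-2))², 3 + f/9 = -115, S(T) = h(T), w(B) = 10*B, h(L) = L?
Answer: 18123/583451 ≈ 0.031062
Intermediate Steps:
S(T) = T
f = -1062 (f = -27 + 9*(-115) = -27 - 1035 = -1062)
H(q) = 2*q
N = 108 (N = 8 + (-8 - 2)² = 8 + (-10)² = 8 + 100 = 108)
N/H(f) + w(81)/9889 = 108/((2*(-1062))) + (10*81)/9889 = 108/(-2124) + 810*(1/9889) = 108*(-1/2124) + 810/9889 = -3/59 + 810/9889 = 18123/583451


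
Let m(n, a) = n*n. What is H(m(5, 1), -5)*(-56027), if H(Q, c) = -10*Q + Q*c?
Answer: 21010125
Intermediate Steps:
m(n, a) = n²
H(m(5, 1), -5)*(-56027) = (5²*(-10 - 5))*(-56027) = (25*(-15))*(-56027) = -375*(-56027) = 21010125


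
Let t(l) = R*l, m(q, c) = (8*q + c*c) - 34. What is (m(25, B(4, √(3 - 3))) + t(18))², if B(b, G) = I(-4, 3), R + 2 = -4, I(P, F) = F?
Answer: 4489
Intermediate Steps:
R = -6 (R = -2 - 4 = -6)
B(b, G) = 3
m(q, c) = -34 + c² + 8*q (m(q, c) = (8*q + c²) - 34 = (c² + 8*q) - 34 = -34 + c² + 8*q)
t(l) = -6*l
(m(25, B(4, √(3 - 3))) + t(18))² = ((-34 + 3² + 8*25) - 6*18)² = ((-34 + 9 + 200) - 108)² = (175 - 108)² = 67² = 4489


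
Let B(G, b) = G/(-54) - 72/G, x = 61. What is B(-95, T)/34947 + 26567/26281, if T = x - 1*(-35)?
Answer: 4763220914923/4711608008910 ≈ 1.0110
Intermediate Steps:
T = 96 (T = 61 - 1*(-35) = 61 + 35 = 96)
B(G, b) = -72/G - G/54 (B(G, b) = G*(-1/54) - 72/G = -G/54 - 72/G = -72/G - G/54)
B(-95, T)/34947 + 26567/26281 = (-72/(-95) - 1/54*(-95))/34947 + 26567/26281 = (-72*(-1/95) + 95/54)*(1/34947) + 26567*(1/26281) = (72/95 + 95/54)*(1/34947) + 26567/26281 = (12913/5130)*(1/34947) + 26567/26281 = 12913/179278110 + 26567/26281 = 4763220914923/4711608008910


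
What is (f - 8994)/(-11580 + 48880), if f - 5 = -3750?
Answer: -12739/37300 ≈ -0.34153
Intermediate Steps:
f = -3745 (f = 5 - 3750 = -3745)
(f - 8994)/(-11580 + 48880) = (-3745 - 8994)/(-11580 + 48880) = -12739/37300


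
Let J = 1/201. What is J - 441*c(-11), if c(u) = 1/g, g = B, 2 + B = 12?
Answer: -88631/2010 ≈ -44.095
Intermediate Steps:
B = 10 (B = -2 + 12 = 10)
g = 10
c(u) = ⅒ (c(u) = 1/10 = ⅒)
J = 1/201 ≈ 0.0049751
J - 441*c(-11) = 1/201 - 441*⅒ = 1/201 - 441/10 = -88631/2010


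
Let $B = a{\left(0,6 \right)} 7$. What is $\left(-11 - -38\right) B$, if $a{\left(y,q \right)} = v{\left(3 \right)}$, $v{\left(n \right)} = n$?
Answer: $567$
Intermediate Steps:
$a{\left(y,q \right)} = 3$
$B = 21$ ($B = 3 \cdot 7 = 21$)
$\left(-11 - -38\right) B = \left(-11 - -38\right) 21 = \left(-11 + 38\right) 21 = 27 \cdot 21 = 567$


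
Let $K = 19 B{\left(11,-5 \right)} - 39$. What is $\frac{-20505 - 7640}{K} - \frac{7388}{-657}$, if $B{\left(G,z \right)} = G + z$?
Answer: $- \frac{1195811}{3285} \approx -364.02$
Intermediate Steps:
$K = 75$ ($K = 19 \left(11 - 5\right) - 39 = 19 \cdot 6 - 39 = 114 - 39 = 75$)
$\frac{-20505 - 7640}{K} - \frac{7388}{-657} = \frac{-20505 - 7640}{75} - \frac{7388}{-657} = \left(-20505 - 7640\right) \frac{1}{75} - - \frac{7388}{657} = \left(-28145\right) \frac{1}{75} + \frac{7388}{657} = - \frac{5629}{15} + \frac{7388}{657} = - \frac{1195811}{3285}$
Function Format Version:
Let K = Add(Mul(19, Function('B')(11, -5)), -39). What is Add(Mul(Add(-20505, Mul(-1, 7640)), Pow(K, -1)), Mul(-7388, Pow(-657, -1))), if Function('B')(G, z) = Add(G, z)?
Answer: Rational(-1195811, 3285) ≈ -364.02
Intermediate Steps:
K = 75 (K = Add(Mul(19, Add(11, -5)), -39) = Add(Mul(19, 6), -39) = Add(114, -39) = 75)
Add(Mul(Add(-20505, Mul(-1, 7640)), Pow(K, -1)), Mul(-7388, Pow(-657, -1))) = Add(Mul(Add(-20505, Mul(-1, 7640)), Pow(75, -1)), Mul(-7388, Pow(-657, -1))) = Add(Mul(Add(-20505, -7640), Rational(1, 75)), Mul(-7388, Rational(-1, 657))) = Add(Mul(-28145, Rational(1, 75)), Rational(7388, 657)) = Add(Rational(-5629, 15), Rational(7388, 657)) = Rational(-1195811, 3285)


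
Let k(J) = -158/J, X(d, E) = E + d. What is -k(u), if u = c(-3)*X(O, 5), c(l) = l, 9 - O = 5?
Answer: -158/27 ≈ -5.8519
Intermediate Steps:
O = 4 (O = 9 - 1*5 = 9 - 5 = 4)
u = -27 (u = -3*(5 + 4) = -3*9 = -27)
-k(u) = -(-158)/(-27) = -(-158)*(-1)/27 = -1*158/27 = -158/27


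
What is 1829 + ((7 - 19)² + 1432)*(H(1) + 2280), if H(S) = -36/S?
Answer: 3538373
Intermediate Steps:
1829 + ((7 - 19)² + 1432)*(H(1) + 2280) = 1829 + ((7 - 19)² + 1432)*(-36/1 + 2280) = 1829 + ((-12)² + 1432)*(-36*1 + 2280) = 1829 + (144 + 1432)*(-36 + 2280) = 1829 + 1576*2244 = 1829 + 3536544 = 3538373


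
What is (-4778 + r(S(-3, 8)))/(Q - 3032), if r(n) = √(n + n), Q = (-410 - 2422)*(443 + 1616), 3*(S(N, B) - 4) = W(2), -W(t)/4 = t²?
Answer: 2389/2917060 - I*√6/8751180 ≈ 0.00081898 - 2.799e-7*I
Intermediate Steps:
W(t) = -4*t²
S(N, B) = -4/3 (S(N, B) = 4 + (-4*2²)/3 = 4 + (-4*4)/3 = 4 + (⅓)*(-16) = 4 - 16/3 = -4/3)
Q = -5831088 (Q = -2832*2059 = -5831088)
r(n) = √2*√n (r(n) = √(2*n) = √2*√n)
(-4778 + r(S(-3, 8)))/(Q - 3032) = (-4778 + √2*√(-4/3))/(-5831088 - 3032) = (-4778 + √2*(2*I*√3/3))/(-5834120) = (-4778 + 2*I*√6/3)*(-1/5834120) = 2389/2917060 - I*√6/8751180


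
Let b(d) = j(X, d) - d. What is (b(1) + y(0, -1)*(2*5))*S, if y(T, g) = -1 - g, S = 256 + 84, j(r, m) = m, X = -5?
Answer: 0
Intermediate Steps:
b(d) = 0 (b(d) = d - d = 0)
S = 340
(b(1) + y(0, -1)*(2*5))*S = (0 + (-1 - 1*(-1))*(2*5))*340 = (0 + (-1 + 1)*10)*340 = (0 + 0*10)*340 = (0 + 0)*340 = 0*340 = 0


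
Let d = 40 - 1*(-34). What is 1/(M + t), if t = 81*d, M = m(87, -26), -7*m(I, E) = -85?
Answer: 7/42043 ≈ 0.00016650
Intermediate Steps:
m(I, E) = 85/7 (m(I, E) = -⅐*(-85) = 85/7)
M = 85/7 ≈ 12.143
d = 74 (d = 40 + 34 = 74)
t = 5994 (t = 81*74 = 5994)
1/(M + t) = 1/(85/7 + 5994) = 1/(42043/7) = 7/42043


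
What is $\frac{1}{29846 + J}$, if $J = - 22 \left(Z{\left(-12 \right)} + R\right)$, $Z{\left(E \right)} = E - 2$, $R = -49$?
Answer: $\frac{1}{31232} \approx 3.2018 \cdot 10^{-5}$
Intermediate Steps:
$Z{\left(E \right)} = -2 + E$
$J = 1386$ ($J = - 22 \left(\left(-2 - 12\right) - 49\right) = - 22 \left(-14 - 49\right) = \left(-22\right) \left(-63\right) = 1386$)
$\frac{1}{29846 + J} = \frac{1}{29846 + 1386} = \frac{1}{31232}$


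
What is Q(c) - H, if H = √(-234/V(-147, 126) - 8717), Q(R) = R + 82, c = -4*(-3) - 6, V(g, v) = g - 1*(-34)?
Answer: 88 - I*√111280931/113 ≈ 88.0 - 93.354*I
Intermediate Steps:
V(g, v) = 34 + g (V(g, v) = g + 34 = 34 + g)
c = 6 (c = 12 - 6 = 6)
Q(R) = 82 + R
H = I*√111280931/113 (H = √(-234/(34 - 147) - 8717) = √(-234/(-113) - 8717) = √(-234*(-1/113) - 8717) = √(234/113 - 8717) = √(-984787/113) = I*√111280931/113 ≈ 93.354*I)
Q(c) - H = (82 + 6) - I*√111280931/113 = 88 - I*√111280931/113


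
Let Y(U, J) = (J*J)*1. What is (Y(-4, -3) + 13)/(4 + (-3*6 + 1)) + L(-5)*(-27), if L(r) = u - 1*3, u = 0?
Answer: 1031/13 ≈ 79.308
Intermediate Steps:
Y(U, J) = J² (Y(U, J) = J²*1 = J²)
L(r) = -3 (L(r) = 0 - 1*3 = 0 - 3 = -3)
(Y(-4, -3) + 13)/(4 + (-3*6 + 1)) + L(-5)*(-27) = ((-3)² + 13)/(4 + (-3*6 + 1)) - 3*(-27) = (9 + 13)/(4 + (-18 + 1)) + 81 = 22/(4 - 17) + 81 = 22/(-13) + 81 = 22*(-1/13) + 81 = -22/13 + 81 = 1031/13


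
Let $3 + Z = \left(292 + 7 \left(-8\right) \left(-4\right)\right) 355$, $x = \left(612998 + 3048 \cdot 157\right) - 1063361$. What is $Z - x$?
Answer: $155004$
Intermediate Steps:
$x = 28173$ ($x = \left(612998 + 478536\right) - 1063361 = 1091534 - 1063361 = 28173$)
$Z = 183177$ ($Z = -3 + \left(292 + 7 \left(-8\right) \left(-4\right)\right) 355 = -3 + \left(292 - -224\right) 355 = -3 + \left(292 + 224\right) 355 = -3 + 516 \cdot 355 = -3 + 183180 = 183177$)
$Z - x = 183177 - 28173 = 155004$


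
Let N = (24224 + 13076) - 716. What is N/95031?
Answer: 36584/95031 ≈ 0.38497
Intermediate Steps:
N = 36584 (N = 37300 - 716 = 36584)
N/95031 = 36584/95031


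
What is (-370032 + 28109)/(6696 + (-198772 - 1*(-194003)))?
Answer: -341923/1927 ≈ -177.44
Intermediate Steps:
(-370032 + 28109)/(6696 + (-198772 - 1*(-194003))) = -341923/(6696 + (-198772 + 194003)) = -341923/(6696 - 4769) = -341923/1927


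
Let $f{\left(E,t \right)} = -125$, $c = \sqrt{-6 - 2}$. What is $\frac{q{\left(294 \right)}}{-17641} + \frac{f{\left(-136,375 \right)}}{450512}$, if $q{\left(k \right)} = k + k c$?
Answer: $- \frac{134655653}{7947482192} - \frac{588 i \sqrt{2}}{17641} \approx -0.016943 - 0.047138 i$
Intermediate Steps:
$c = 2 i \sqrt{2}$ ($c = \sqrt{-8} = 2 i \sqrt{2} \approx 2.8284 i$)
$q{\left(k \right)} = k + 2 i k \sqrt{2}$ ($q{\left(k \right)} = k + k 2 i \sqrt{2} = k + 2 i k \sqrt{2}$)
$\frac{q{\left(294 \right)}}{-17641} + \frac{f{\left(-136,375 \right)}}{450512} = \frac{294 \left(1 + 2 i \sqrt{2}\right)}{-17641} - \frac{125}{450512} = \left(294 + 588 i \sqrt{2}\right) \left(- \frac{1}{17641}\right) - \frac{125}{450512} = \left(- \frac{294}{17641} - \frac{588 i \sqrt{2}}{17641}\right) - \frac{125}{450512} = - \frac{134655653}{7947482192} - \frac{588 i \sqrt{2}}{17641}$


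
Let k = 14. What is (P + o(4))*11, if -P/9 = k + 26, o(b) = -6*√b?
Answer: -4092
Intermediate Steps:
P = -360 (P = -9*(14 + 26) = -9*40 = -360)
(P + o(4))*11 = (-360 - 6*√4)*11 = (-360 - 6*2)*11 = (-360 - 12)*11 = -372*11 = -4092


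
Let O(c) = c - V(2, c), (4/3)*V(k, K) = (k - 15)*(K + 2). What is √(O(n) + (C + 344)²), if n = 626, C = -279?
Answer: √10974 ≈ 104.76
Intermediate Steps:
V(k, K) = 3*(-15 + k)*(2 + K)/4 (V(k, K) = 3*((k - 15)*(K + 2))/4 = 3*((-15 + k)*(2 + K))/4 = 3*(-15 + k)*(2 + K)/4)
O(c) = 39/2 + 43*c/4 (O(c) = c - (-45/2 - 45*c/4 + (3/2)*2 + (¾)*c*2) = c - (-45/2 - 45*c/4 + 3 + 3*c/2) = c - (-39/2 - 39*c/4) = c + (39/2 + 39*c/4) = 39/2 + 43*c/4)
√(O(n) + (C + 344)²) = √((39/2 + (43/4)*626) + (-279 + 344)²) = √((39/2 + 13459/2) + 65²) = √(6749 + 4225) = √10974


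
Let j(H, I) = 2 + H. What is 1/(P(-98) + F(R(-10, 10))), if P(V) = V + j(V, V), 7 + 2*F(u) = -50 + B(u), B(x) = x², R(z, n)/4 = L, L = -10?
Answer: 2/1155 ≈ 0.0017316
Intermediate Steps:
R(z, n) = -40 (R(z, n) = 4*(-10) = -40)
F(u) = -57/2 + u²/2 (F(u) = -7/2 + (-50 + u²)/2 = -7/2 + (-25 + u²/2) = -57/2 + u²/2)
P(V) = 2 + 2*V (P(V) = V + (2 + V) = 2 + 2*V)
1/(P(-98) + F(R(-10, 10))) = 1/((2 + 2*(-98)) + (-57/2 + (½)*(-40)²)) = 1/((2 - 196) + (-57/2 + (½)*1600)) = 1/(-194 + (-57/2 + 800)) = 1/(-194 + 1543/2) = 1/(1155/2) = 2/1155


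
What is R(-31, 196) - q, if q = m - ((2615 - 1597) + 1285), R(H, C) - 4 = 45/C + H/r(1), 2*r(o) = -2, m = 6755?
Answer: -865687/196 ≈ -4416.8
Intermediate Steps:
r(o) = -1 (r(o) = (½)*(-2) = -1)
R(H, C) = 4 - H + 45/C (R(H, C) = 4 + (45/C + H/(-1)) = 4 + (45/C + H*(-1)) = 4 + (45/C - H) = 4 + (-H + 45/C) = 4 - H + 45/C)
q = 4452 (q = 6755 - ((2615 - 1597) + 1285) = 6755 - (1018 + 1285) = 6755 - 1*2303 = 6755 - 2303 = 4452)
R(-31, 196) - q = (4 - 1*(-31) + 45/196) - 1*4452 = (4 + 31 + 45*(1/196)) - 4452 = (4 + 31 + 45/196) - 4452 = 6905/196 - 4452 = -865687/196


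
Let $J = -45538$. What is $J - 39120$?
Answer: $-84658$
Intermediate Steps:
$J - 39120 = -45538 - 39120 = -84658$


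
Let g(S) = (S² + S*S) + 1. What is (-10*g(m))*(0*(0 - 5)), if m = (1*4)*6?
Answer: 0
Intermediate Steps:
m = 24 (m = 4*6 = 24)
g(S) = 1 + 2*S² (g(S) = (S² + S²) + 1 = 2*S² + 1 = 1 + 2*S²)
(-10*g(m))*(0*(0 - 5)) = (-10*(1 + 2*24²))*(0*(0 - 5)) = (-10*(1 + 2*576))*(0*(-5)) = -10*(1 + 1152)*0 = -10*1153*0 = -11530*0 = 0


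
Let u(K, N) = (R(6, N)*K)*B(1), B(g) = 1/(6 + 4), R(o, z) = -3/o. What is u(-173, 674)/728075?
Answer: 173/14561500 ≈ 1.1881e-5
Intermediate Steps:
B(g) = ⅒ (B(g) = 1/10 = ⅒)
u(K, N) = -K/20 (u(K, N) = ((-3/6)*K)*(⅒) = ((-3*⅙)*K)*(⅒) = -K/2*(⅒) = -K/20)
u(-173, 674)/728075 = -1/20*(-173)/728075 = (173/20)*(1/728075) = 173/14561500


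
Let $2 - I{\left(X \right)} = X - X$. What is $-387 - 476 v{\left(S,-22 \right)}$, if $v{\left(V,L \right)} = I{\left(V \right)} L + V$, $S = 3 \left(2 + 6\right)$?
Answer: $9133$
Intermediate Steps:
$S = 24$ ($S = 3 \cdot 8 = 24$)
$I{\left(X \right)} = 2$ ($I{\left(X \right)} = 2 - \left(X - X\right) = 2 - 0 = 2 + 0 = 2$)
$v{\left(V,L \right)} = V + 2 L$ ($v{\left(V,L \right)} = 2 L + V = V + 2 L$)
$-387 - 476 v{\left(S,-22 \right)} = -387 - 476 \left(24 + 2 \left(-22\right)\right) = -387 - 476 \left(24 - 44\right) = -387 - -9520 = -387 + 9520 = 9133$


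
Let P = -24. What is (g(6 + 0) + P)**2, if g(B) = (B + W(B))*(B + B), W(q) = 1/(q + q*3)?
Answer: 9409/4 ≈ 2352.3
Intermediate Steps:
W(q) = 1/(4*q) (W(q) = 1/(q + 3*q) = 1/(4*q))
g(B) = 2*B*(B + 1/(4*B)) (g(B) = (B + 1/(4*B))*(B + B) = (B + 1/(4*B))*(2*B) = 2*B*(B + 1/(4*B)))
(g(6 + 0) + P)**2 = ((1/2 + 2*(6 + 0)**2) - 24)**2 = ((1/2 + 2*6**2) - 24)**2 = ((1/2 + 2*36) - 24)**2 = ((1/2 + 72) - 24)**2 = (145/2 - 24)**2 = (97/2)**2 = 9409/4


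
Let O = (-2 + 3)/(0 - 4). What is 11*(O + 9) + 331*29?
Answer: 38781/4 ≈ 9695.3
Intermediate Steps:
O = -¼ (O = 1/(-4) = 1*(-¼) = -¼ ≈ -0.25000)
11*(O + 9) + 331*29 = 11*(-¼ + 9) + 331*29 = 11*(35/4) + 9599 = 385/4 + 9599 = 38781/4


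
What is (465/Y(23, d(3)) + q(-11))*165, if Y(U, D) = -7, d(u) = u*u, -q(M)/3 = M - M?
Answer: -76725/7 ≈ -10961.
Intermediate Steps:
q(M) = 0 (q(M) = -3*(M - M) = -3*0 = 0)
d(u) = u**2
(465/Y(23, d(3)) + q(-11))*165 = (465/(-7) + 0)*165 = (465*(-1/7) + 0)*165 = (-465/7 + 0)*165 = -465/7*165 = -76725/7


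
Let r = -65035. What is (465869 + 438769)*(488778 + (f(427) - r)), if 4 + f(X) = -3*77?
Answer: 500787694764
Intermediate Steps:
f(X) = -235 (f(X) = -4 - 3*77 = -4 - 231 = -235)
(465869 + 438769)*(488778 + (f(427) - r)) = (465869 + 438769)*(488778 + (-235 - 1*(-65035))) = 904638*(488778 + (-235 + 65035)) = 904638*(488778 + 64800) = 904638*553578 = 500787694764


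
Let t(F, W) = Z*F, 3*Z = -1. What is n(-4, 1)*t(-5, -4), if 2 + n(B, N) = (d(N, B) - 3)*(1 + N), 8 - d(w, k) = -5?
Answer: 30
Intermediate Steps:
Z = -1/3 (Z = (1/3)*(-1) = -1/3 ≈ -0.33333)
d(w, k) = 13 (d(w, k) = 8 - 1*(-5) = 8 + 5 = 13)
t(F, W) = -F/3
n(B, N) = 8 + 10*N (n(B, N) = -2 + (13 - 3)*(1 + N) = -2 + 10*(1 + N) = -2 + (10 + 10*N) = 8 + 10*N)
n(-4, 1)*t(-5, -4) = (8 + 10*1)*(-1/3*(-5)) = (8 + 10)*(5/3) = 18*(5/3) = 30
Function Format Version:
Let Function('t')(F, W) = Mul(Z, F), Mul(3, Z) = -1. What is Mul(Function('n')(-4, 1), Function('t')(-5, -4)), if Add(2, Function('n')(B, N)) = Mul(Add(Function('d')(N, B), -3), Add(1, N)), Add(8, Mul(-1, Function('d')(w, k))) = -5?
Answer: 30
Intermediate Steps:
Z = Rational(-1, 3) (Z = Mul(Rational(1, 3), -1) = Rational(-1, 3) ≈ -0.33333)
Function('d')(w, k) = 13 (Function('d')(w, k) = Add(8, Mul(-1, -5)) = Add(8, 5) = 13)
Function('t')(F, W) = Mul(Rational(-1, 3), F)
Function('n')(B, N) = Add(8, Mul(10, N)) (Function('n')(B, N) = Add(-2, Mul(Add(13, -3), Add(1, N))) = Add(-2, Mul(10, Add(1, N))) = Add(-2, Add(10, Mul(10, N))) = Add(8, Mul(10, N)))
Mul(Function('n')(-4, 1), Function('t')(-5, -4)) = Mul(Add(8, Mul(10, 1)), Mul(Rational(-1, 3), -5)) = Mul(Add(8, 10), Rational(5, 3)) = Mul(18, Rational(5, 3)) = 30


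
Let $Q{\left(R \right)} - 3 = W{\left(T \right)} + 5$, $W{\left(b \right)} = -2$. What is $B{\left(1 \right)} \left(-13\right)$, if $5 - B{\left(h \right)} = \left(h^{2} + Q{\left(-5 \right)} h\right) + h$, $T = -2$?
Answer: $39$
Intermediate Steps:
$Q{\left(R \right)} = 6$ ($Q{\left(R \right)} = 3 + \left(-2 + 5\right) = 3 + 3 = 6$)
$B{\left(h \right)} = 5 - h^{2} - 7 h$ ($B{\left(h \right)} = 5 - \left(\left(h^{2} + 6 h\right) + h\right) = 5 - \left(h^{2} + 7 h\right) = 5 - h^{2} - 7 h$)
$B{\left(1 \right)} \left(-13\right) = \left(5 - 1^{2} - 7\right) \left(-13\right) = \left(5 - 1 - 7\right) \left(-13\right) = \left(-3\right) \left(-13\right) = 39$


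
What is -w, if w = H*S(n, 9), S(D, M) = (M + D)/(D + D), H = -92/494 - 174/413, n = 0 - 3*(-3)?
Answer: 61976/102011 ≈ 0.60754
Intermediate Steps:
n = 9 (n = 0 + 9 = 9)
H = -61976/102011 (H = -92*1/494 - 174*1/413 = -46/247 - 174/413 = -61976/102011 ≈ -0.60754)
S(D, M) = (D + M)/(2*D) (S(D, M) = (D + M)/((2*D)) = (D + M)*(1/(2*D)) = (D + M)/(2*D))
w = -61976/102011 (w = -30988*(9 + 9)/(102011*9) = -30988*18/(102011*9) = -61976/102011*1 = -61976/102011 ≈ -0.60754)
-w = -1*(-61976/102011) = 61976/102011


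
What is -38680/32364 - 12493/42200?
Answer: -509154863/341440200 ≈ -1.4912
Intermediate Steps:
-38680/32364 - 12493/42200 = -38680*1/32364 - 12493*1/42200 = -9670/8091 - 12493/42200 = -509154863/341440200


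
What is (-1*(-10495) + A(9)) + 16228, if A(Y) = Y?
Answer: 26732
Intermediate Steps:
(-1*(-10495) + A(9)) + 16228 = (-1*(-10495) + 9) + 16228 = (10495 + 9) + 16228 = 10504 + 16228 = 26732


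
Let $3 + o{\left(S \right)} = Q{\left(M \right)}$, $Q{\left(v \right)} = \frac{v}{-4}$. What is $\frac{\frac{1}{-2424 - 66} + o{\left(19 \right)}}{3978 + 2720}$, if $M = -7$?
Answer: $- \frac{6227}{33356040} \approx -0.00018668$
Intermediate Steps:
$Q{\left(v \right)} = - \frac{v}{4}$ ($Q{\left(v \right)} = v \left(- \frac{1}{4}\right) = - \frac{v}{4}$)
$o{\left(S \right)} = - \frac{5}{4}$ ($o{\left(S \right)} = -3 - - \frac{7}{4} = -3 + \frac{7}{4} = - \frac{5}{4}$)
$\frac{\frac{1}{-2424 - 66} + o{\left(19 \right)}}{3978 + 2720} = \frac{\frac{1}{-2424 - 66} - \frac{5}{4}}{3978 + 2720} = \frac{\frac{1}{-2490} - \frac{5}{4}}{6698} = \left(- \frac{1}{2490} - \frac{5}{4}\right) \frac{1}{6698} = \left(- \frac{6227}{4980}\right) \frac{1}{6698} = - \frac{6227}{33356040}$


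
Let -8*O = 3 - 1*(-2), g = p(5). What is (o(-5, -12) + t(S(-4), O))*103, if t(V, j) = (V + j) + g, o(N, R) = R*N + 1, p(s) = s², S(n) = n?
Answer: 67053/8 ≈ 8381.6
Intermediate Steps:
o(N, R) = 1 + N*R (o(N, R) = N*R + 1 = 1 + N*R)
g = 25 (g = 5² = 25)
O = -5/8 (O = -(3 - 1*(-2))/8 = -(3 + 2)/8 = -⅛*5 = -5/8 ≈ -0.62500)
t(V, j) = 25 + V + j (t(V, j) = (V + j) + 25 = 25 + V + j)
(o(-5, -12) + t(S(-4), O))*103 = ((1 - 5*(-12)) + (25 - 4 - 5/8))*103 = ((1 + 60) + 163/8)*103 = (61 + 163/8)*103 = (651/8)*103 = 67053/8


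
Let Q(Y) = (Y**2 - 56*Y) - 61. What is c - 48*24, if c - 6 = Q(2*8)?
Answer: -1847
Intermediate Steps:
Q(Y) = -61 + Y**2 - 56*Y
c = -695 (c = 6 + (-61 + (2*8)**2 - 112*8) = 6 + (-61 + 16**2 - 56*16) = 6 + (-61 + 256 - 896) = 6 - 701 = -695)
c - 48*24 = -695 - 48*24 = -695 - 1152 = -1847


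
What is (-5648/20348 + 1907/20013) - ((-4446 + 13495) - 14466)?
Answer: 551465254180/101806131 ≈ 5416.8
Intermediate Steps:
(-5648/20348 + 1907/20013) - ((-4446 + 13495) - 14466) = (-5648*1/20348 + 1907*(1/20013)) - (9049 - 14466) = (-1412/5087 + 1907/20013) - 1*(-5417) = -18557447/101806131 + 5417 = 551465254180/101806131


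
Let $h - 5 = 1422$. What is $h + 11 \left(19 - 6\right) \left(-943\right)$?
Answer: $-133422$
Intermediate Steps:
$h = 1427$ ($h = 5 + 1422 = 1427$)
$h + 11 \left(19 - 6\right) \left(-943\right) = 1427 + 11 \left(19 - 6\right) \left(-943\right) = 1427 + 11 \cdot 13 \left(-943\right) = 1427 + 143 \left(-943\right) = 1427 - 134849 = -133422$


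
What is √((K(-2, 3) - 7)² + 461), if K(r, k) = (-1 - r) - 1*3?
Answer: √542 ≈ 23.281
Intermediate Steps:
K(r, k) = -4 - r (K(r, k) = (-1 - r) - 3 = -4 - r)
√((K(-2, 3) - 7)² + 461) = √(((-4 - 1*(-2)) - 7)² + 461) = √(((-4 + 2) - 7)² + 461) = √((-2 - 7)² + 461) = √((-9)² + 461) = √(81 + 461) = √542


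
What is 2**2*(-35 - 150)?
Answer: -740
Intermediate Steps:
2**2*(-35 - 150) = 4*(-185) = -740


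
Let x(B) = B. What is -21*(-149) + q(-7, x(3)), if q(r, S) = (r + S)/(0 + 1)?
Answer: 3125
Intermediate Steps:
q(r, S) = S + r (q(r, S) = (S + r)/1 = (S + r)*1 = S + r)
-21*(-149) + q(-7, x(3)) = -21*(-149) + (3 - 7) = 3129 - 4 = 3125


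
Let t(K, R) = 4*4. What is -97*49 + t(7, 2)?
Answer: -4737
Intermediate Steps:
t(K, R) = 16
-97*49 + t(7, 2) = -97*49 + 16 = -4753 + 16 = -4737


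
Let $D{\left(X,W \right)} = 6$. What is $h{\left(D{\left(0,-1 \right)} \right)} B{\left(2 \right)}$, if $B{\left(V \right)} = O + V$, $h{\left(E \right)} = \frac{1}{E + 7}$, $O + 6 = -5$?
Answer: $- \frac{9}{13} \approx -0.69231$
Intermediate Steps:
$O = -11$ ($O = -6 - 5 = -11$)
$h{\left(E \right)} = \frac{1}{7 + E}$
$B{\left(V \right)} = -11 + V$
$h{\left(D{\left(0,-1 \right)} \right)} B{\left(2 \right)} = \frac{-11 + 2}{7 + 6} = \frac{1}{13} \left(-9\right) = - \frac{9}{13}$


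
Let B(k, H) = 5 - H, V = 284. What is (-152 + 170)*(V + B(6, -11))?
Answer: 5400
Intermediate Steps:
(-152 + 170)*(V + B(6, -11)) = (-152 + 170)*(284 + (5 - 1*(-11))) = 18*(284 + (5 + 11)) = 18*(284 + 16) = 18*300 = 5400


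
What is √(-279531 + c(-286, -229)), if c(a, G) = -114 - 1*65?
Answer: I*√279710 ≈ 528.88*I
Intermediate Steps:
c(a, G) = -179 (c(a, G) = -114 - 65 = -179)
√(-279531 + c(-286, -229)) = √(-279531 - 179) = √(-279710) = I*√279710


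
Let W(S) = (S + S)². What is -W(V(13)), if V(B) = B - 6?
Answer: -196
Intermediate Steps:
V(B) = -6 + B
W(S) = 4*S² (W(S) = (2*S)² = 4*S²)
-W(V(13)) = -4*(-6 + 13)² = -4*7² = -4*49 = -1*196 = -196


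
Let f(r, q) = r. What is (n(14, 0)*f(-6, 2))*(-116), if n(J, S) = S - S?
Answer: 0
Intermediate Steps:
n(J, S) = 0
(n(14, 0)*f(-6, 2))*(-116) = (0*(-6))*(-116) = 0*(-116) = 0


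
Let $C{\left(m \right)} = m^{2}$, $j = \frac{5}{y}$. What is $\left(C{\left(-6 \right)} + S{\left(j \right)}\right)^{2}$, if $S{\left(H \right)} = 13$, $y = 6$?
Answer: $2401$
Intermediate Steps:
$j = \frac{5}{6} \approx 0.83333$
$\left(C{\left(-6 \right)} + S{\left(j \right)}\right)^{2} = \left(\left(-6\right)^{2} + 13\right)^{2} = \left(36 + 13\right)^{2} = 49^{2} = 2401$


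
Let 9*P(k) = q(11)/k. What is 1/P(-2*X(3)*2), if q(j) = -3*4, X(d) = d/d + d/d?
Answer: 6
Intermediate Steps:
X(d) = 2 (X(d) = 1 + 1 = 2)
q(j) = -12
P(k) = -4/(3*k) (P(k) = (-12/k)/9 = -4/(3*k))
1/P(-2*X(3)*2) = 1/(-4/(3*(-2*2*2))) = 1/(-4/(3*((-4*2)))) = 1/(-4/3/(-8)) = 1/(-4/3*(-⅛)) = 1/(⅙) = 6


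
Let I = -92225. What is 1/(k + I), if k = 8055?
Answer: -1/84170 ≈ -1.1881e-5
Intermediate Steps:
1/(k + I) = 1/(8055 - 92225) = 1/(-84170) = -1/84170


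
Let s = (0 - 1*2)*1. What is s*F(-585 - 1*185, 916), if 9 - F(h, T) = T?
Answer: 1814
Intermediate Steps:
F(h, T) = 9 - T
s = -2 (s = (0 - 2)*1 = -2*1 = -2)
s*F(-585 - 1*185, 916) = -2*(9 - 1*916) = -2*(9 - 916) = -2*(-907) = 1814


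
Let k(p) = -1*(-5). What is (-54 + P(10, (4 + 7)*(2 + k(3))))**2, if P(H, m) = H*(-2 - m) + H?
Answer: 695556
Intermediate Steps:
k(p) = 5
P(H, m) = H + H*(-2 - m)
(-54 + P(10, (4 + 7)*(2 + k(3))))**2 = (-54 - 1*10*(1 + (4 + 7)*(2 + 5)))**2 = (-54 - 1*10*(1 + 11*7))**2 = (-54 - 1*10*(1 + 77))**2 = (-54 - 1*10*78)**2 = (-54 - 780)**2 = (-834)**2 = 695556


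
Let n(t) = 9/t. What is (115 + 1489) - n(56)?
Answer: 89815/56 ≈ 1603.8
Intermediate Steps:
(115 + 1489) - n(56) = (115 + 1489) - 9/56 = 1604 - 9/56 = 89815/56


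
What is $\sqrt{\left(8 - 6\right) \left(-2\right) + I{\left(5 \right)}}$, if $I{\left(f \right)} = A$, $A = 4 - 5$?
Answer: $i \sqrt{5} \approx 2.2361 i$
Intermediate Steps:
$A = -1$ ($A = 4 - 5 = -1$)
$I{\left(f \right)} = -1$
$\sqrt{\left(8 - 6\right) \left(-2\right) + I{\left(5 \right)}} = \sqrt{\left(8 - 6\right) \left(-2\right) - 1} = \sqrt{2 \left(-2\right) - 1} = \sqrt{-4 - 1} = \sqrt{-5} = i \sqrt{5}$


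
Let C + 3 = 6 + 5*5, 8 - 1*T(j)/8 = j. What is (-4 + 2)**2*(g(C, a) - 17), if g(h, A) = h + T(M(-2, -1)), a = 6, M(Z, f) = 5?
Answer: 140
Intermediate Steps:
T(j) = 64 - 8*j
C = 28 (C = -3 + (6 + 5*5) = -3 + (6 + 25) = -3 + 31 = 28)
g(h, A) = 24 + h (g(h, A) = h + (64 - 8*5) = h + (64 - 40) = h + 24 = 24 + h)
(-4 + 2)**2*(g(C, a) - 17) = (-4 + 2)**2*((24 + 28) - 17) = (-2)**2*(52 - 17) = 4*35 = 140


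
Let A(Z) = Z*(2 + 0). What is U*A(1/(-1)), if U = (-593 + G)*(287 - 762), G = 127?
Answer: -442700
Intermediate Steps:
A(Z) = 2*Z (A(Z) = Z*2 = 2*Z)
U = 221350 (U = (-593 + 127)*(287 - 762) = -466*(-475) = 221350)
U*A(1/(-1)) = 221350*(2/(-1)) = 221350*(2*(-1)) = 221350*(-2) = -442700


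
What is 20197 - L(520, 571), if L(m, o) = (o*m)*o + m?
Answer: -169521643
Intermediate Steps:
L(m, o) = m + m*o² (L(m, o) = (m*o)*o + m = m*o² + m = m + m*o²)
20197 - L(520, 571) = 20197 - 520*(1 + 571²) = 20197 - 520*(1 + 326041) = 20197 - 520*326042 = 20197 - 1*169541840 = 20197 - 169541840 = -169521643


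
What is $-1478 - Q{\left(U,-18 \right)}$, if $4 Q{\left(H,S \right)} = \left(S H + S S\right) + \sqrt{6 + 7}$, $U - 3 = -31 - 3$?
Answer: $- \frac{3397}{2} - \frac{\sqrt{13}}{4} \approx -1699.4$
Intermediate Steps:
$U = -31$ ($U = 3 - 34 = -31$)
$Q{\left(H,S \right)} = \frac{\sqrt{13}}{4} + \frac{S^{2}}{4} + \frac{H S}{4}$ ($Q{\left(H,S \right)} = \frac{\left(S H + S S\right) + \sqrt{6 + 7}}{4} = \frac{\left(H S + S^{2}\right) + \sqrt{13}}{4} = \frac{\left(S^{2} + H S\right) + \sqrt{13}}{4} = \frac{\sqrt{13} + S^{2} + H S}{4} = \frac{\sqrt{13}}{4} + \frac{S^{2}}{4} + \frac{H S}{4}$)
$-1478 - Q{\left(U,-18 \right)} = -1478 - \left(\frac{\sqrt{13}}{4} + \frac{\left(-18\right)^{2}}{4} + \frac{1}{4} \left(-31\right) \left(-18\right)\right) = -1478 - \left(\frac{\sqrt{13}}{4} + \frac{1}{4} \cdot 324 + \frac{279}{2}\right) = -1478 - \left(\frac{\sqrt{13}}{4} + 81 + \frac{279}{2}\right) = -1478 - \left(\frac{441}{2} + \frac{\sqrt{13}}{4}\right) = - \frac{3397}{2} - \frac{\sqrt{13}}{4}$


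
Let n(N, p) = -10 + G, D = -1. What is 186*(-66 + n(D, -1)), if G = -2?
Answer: -14508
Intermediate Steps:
n(N, p) = -12 (n(N, p) = -10 - 2 = -12)
186*(-66 + n(D, -1)) = 186*(-66 - 12) = 186*(-78) = -14508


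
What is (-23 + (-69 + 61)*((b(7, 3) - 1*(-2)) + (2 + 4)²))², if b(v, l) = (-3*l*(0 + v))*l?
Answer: 1404225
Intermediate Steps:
b(v, l) = -3*v*l² (b(v, l) = (-3*l*v)*l = -3*v*l²)
(-23 + (-69 + 61)*((b(7, 3) - 1*(-2)) + (2 + 4)²))² = (-23 + (-69 + 61)*((-3*7*3² - 1*(-2)) + (2 + 4)²))² = (-23 - 8*((-3*7*9 + 2) + 6²))² = (-23 - 8*((-189 + 2) + 36))² = (-23 - 8*(-187 + 36))² = (-23 - 8*(-151))² = (-23 + 1208)² = 1185² = 1404225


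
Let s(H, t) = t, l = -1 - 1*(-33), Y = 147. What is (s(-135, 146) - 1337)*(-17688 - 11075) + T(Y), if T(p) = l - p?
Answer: 34256618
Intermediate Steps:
l = 32 (l = -1 + 33 = 32)
T(p) = 32 - p
(s(-135, 146) - 1337)*(-17688 - 11075) + T(Y) = (146 - 1337)*(-17688 - 11075) + (32 - 1*147) = -1191*(-28763) + (32 - 147) = 34256733 - 115 = 34256618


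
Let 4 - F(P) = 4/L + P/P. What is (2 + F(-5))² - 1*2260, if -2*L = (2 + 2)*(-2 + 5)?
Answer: -20051/9 ≈ -2227.9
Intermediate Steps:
L = -6 (L = -(2 + 2)*(-2 + 5)/2 = -2*3 = -½*12 = -6)
F(P) = 11/3 (F(P) = 4 - (4/(-6) + P/P) = 4 - (4*(-⅙) + 1) = 4 - (-⅔ + 1) = 4 - 1*⅓ = 4 - ⅓ = 11/3)
(2 + F(-5))² - 1*2260 = (2 + 11/3)² - 1*2260 = (17/3)² - 2260 = 289/9 - 2260 = -20051/9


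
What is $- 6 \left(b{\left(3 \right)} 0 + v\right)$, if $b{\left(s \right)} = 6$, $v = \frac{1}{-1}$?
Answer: $6$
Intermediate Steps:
$v = -1$
$- 6 \left(b{\left(3 \right)} 0 + v\right) = - 6 \left(6 \cdot 0 - 1\right) = - 6 \left(0 - 1\right) = \left(-6\right) \left(-1\right) = 6$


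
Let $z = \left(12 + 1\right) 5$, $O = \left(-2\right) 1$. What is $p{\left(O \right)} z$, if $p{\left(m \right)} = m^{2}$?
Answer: $260$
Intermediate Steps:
$O = -2$
$z = 65$ ($z = 13 \cdot 5 = 65$)
$p{\left(O \right)} z = \left(-2\right)^{2} \cdot 65 = 4 \cdot 65 = 260$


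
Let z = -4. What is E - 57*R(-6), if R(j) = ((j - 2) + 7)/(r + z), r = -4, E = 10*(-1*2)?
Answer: -217/8 ≈ -27.125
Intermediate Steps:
E = -20 (E = 10*(-2) = -20)
R(j) = -5/8 - j/8 (R(j) = ((j - 2) + 7)/(-4 - 4) = ((-2 + j) + 7)/(-8) = (5 + j)*(-⅛) = -5/8 - j/8)
E - 57*R(-6) = -20 - 57*(-5/8 - ⅛*(-6)) = -20 - 57*(-5/8 + ¾) = -20 - 57*⅛ = -20 - 57/8 = -217/8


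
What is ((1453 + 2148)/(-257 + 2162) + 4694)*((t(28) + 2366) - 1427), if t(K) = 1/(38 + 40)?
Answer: 655207781053/148590 ≈ 4.4095e+6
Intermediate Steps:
t(K) = 1/78
((1453 + 2148)/(-257 + 2162) + 4694)*((t(28) + 2366) - 1427) = ((1453 + 2148)/(-257 + 2162) + 4694)*((1/78 + 2366) - 1427) = (3601/1905 + 4694)*(184549/78 - 1427) = (3601*(1/1905) + 4694)*(73243/78) = (3601/1905 + 4694)*(73243/78) = (8945671/1905)*(73243/78) = 655207781053/148590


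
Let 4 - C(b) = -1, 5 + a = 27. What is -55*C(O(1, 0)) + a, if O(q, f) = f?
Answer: -253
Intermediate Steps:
a = 22 (a = -5 + 27 = 22)
C(b) = 5 (C(b) = 4 - 1*(-1) = 4 + 1 = 5)
-55*C(O(1, 0)) + a = -55*5 + 22 = -275 + 22 = -253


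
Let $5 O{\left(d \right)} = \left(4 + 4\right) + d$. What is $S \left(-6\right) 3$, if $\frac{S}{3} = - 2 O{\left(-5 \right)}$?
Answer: $\frac{324}{5} \approx 64.8$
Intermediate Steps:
$O{\left(d \right)} = \frac{8}{5} + \frac{d}{5}$ ($O{\left(d \right)} = \frac{\left(4 + 4\right) + d}{5} = \frac{8 + d}{5} = \frac{8}{5} + \frac{d}{5}$)
$S = - \frac{18}{5}$ ($S = 3 \left(- 2 \left(\frac{8}{5} + \frac{1}{5} \left(-5\right)\right)\right) = 3 \left(- 2 \left(\frac{8}{5} - 1\right)\right) = 3 \left(\left(-2\right) \frac{3}{5}\right) = 3 \left(- \frac{6}{5}\right) = - \frac{18}{5} \approx -3.6$)
$S \left(-6\right) 3 = \left(- \frac{18}{5}\right) \left(-6\right) 3 = \frac{108}{5} \cdot 3 = \frac{324}{5}$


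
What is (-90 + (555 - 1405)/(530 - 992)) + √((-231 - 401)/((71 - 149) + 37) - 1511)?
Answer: -20365/231 + I*√2514079/41 ≈ -88.16 + 38.673*I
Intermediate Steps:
(-90 + (555 - 1405)/(530 - 992)) + √((-231 - 401)/((71 - 149) + 37) - 1511) = (-90 - 850/(-462)) + √(-632/(-78 + 37) - 1511) = (-90 - 850*(-1/462)) + √(-632/(-41) - 1511) = (-90 + 425/231) + √(-632*(-1/41) - 1511) = -20365/231 + √(632/41 - 1511) = -20365/231 + √(-61319/41) = -20365/231 + I*√2514079/41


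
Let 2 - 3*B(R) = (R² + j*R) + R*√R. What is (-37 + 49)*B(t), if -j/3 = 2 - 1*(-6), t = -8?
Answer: -1016 + 64*I*√2 ≈ -1016.0 + 90.51*I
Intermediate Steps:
j = -24 (j = -3*(2 - 1*(-6)) = -3*(2 + 6) = -3*8 = -24)
B(R) = ⅔ + 8*R - R²/3 - R^(3/2)/3 (B(R) = ⅔ - ((R² - 24*R) + R*√R)/3 = ⅔ - ((R² - 24*R) + R^(3/2))/3 = ⅔ - (R² + R^(3/2) - 24*R)/3 = ⅔ + (8*R - R²/3 - R^(3/2)/3) = ⅔ + 8*R - R²/3 - R^(3/2)/3)
(-37 + 49)*B(t) = (-37 + 49)*(⅔ + 8*(-8) - ⅓*(-8)² - (-16)*I*√2/3) = 12*(⅔ - 64 - ⅓*64 - (-16)*I*√2/3) = 12*(⅔ - 64 - 64/3 + 16*I*√2/3) = 12*(-254/3 + 16*I*√2/3) = -1016 + 64*I*√2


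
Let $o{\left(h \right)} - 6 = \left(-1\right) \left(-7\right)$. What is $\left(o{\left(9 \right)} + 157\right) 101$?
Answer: $17170$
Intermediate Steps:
$o{\left(h \right)} = 13$ ($o{\left(h \right)} = 6 - -7 = 6 + 7 = 13$)
$\left(o{\left(9 \right)} + 157\right) 101 = \left(13 + 157\right) 101 = 170 \cdot 101 = 17170$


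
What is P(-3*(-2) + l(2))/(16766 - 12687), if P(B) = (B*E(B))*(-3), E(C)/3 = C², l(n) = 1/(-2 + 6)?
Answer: -140625/261056 ≈ -0.53868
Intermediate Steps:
l(n) = ¼ (l(n) = 1/4 = ¼)
E(C) = 3*C²
P(B) = -9*B³ (P(B) = (B*(3*B²))*(-3) = (3*B³)*(-3) = -9*B³)
P(-3*(-2) + l(2))/(16766 - 12687) = (-9*(-3*(-2) + ¼)³)/(16766 - 12687) = -9*(6 + ¼)³/4079 = -9*(25/4)³*(1/4079) = -9*15625/64*(1/4079) = -140625/64*1/4079 = -140625/261056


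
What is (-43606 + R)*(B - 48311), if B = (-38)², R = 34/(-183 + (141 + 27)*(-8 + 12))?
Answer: 999359101100/489 ≈ 2.0437e+9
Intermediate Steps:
R = 34/489 (R = 34/(-183 + 168*4) = 34/(-183 + 672) = 34/489 ≈ 0.069530)
B = 1444
(-43606 + R)*(B - 48311) = (-43606 + 34/489)*(1444 - 48311) = -21323300/489*(-46867) = 999359101100/489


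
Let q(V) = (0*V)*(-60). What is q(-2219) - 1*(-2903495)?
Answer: 2903495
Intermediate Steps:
q(V) = 0 (q(V) = 0*(-60) = 0)
q(-2219) - 1*(-2903495) = 0 - 1*(-2903495) = 0 + 2903495 = 2903495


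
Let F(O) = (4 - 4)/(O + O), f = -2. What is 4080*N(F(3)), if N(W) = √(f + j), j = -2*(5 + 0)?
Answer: 8160*I*√3 ≈ 14134.0*I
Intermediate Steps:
F(O) = 0 (F(O) = 0/((2*O)) = 0*(1/(2*O)) = 0)
j = -10 (j = -2*5 = -10)
N(W) = 2*I*√3 (N(W) = √(-2 - 10) = √(-12) = 2*I*√3)
4080*N(F(3)) = 4080*(2*I*√3) = 8160*I*√3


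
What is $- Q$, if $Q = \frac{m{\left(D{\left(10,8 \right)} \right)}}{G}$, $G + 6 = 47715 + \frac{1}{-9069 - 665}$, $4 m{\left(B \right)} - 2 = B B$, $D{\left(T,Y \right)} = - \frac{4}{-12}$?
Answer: $- \frac{92473}{8359189290} \approx -1.1062 \cdot 10^{-5}$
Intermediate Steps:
$D{\left(T,Y \right)} = \frac{1}{3}$ ($D{\left(T,Y \right)} = \left(-4\right) \left(- \frac{1}{12}\right) = \frac{1}{3}$)
$m{\left(B \right)} = \frac{1}{2} + \frac{B^{2}}{4}$ ($m{\left(B \right)} = \frac{1}{2} + \frac{B B}{4} = \frac{1}{2} + \frac{B^{2}}{4}$)
$G = \frac{464399405}{9734}$ ($G = -6 + \left(47715 + \frac{1}{-9069 - 665}\right) = -6 + \left(47715 + \frac{1}{-9734}\right) = -6 + \left(47715 - \frac{1}{9734}\right) = -6 + \frac{464457809}{9734} = \frac{464399405}{9734} \approx 47709.0$)
$Q = \frac{92473}{8359189290}$ ($Q = \frac{\frac{1}{2} + \frac{1}{4 \cdot 9}}{\frac{464399405}{9734}} = \left(\frac{1}{2} + \frac{1}{4} \cdot \frac{1}{9}\right) \frac{9734}{464399405} = \left(\frac{1}{2} + \frac{1}{36}\right) \frac{9734}{464399405} = \frac{19}{36} \cdot \frac{9734}{464399405} = \frac{92473}{8359189290} \approx 1.1062 \cdot 10^{-5}$)
$- Q = \left(-1\right) \frac{92473}{8359189290} = - \frac{92473}{8359189290}$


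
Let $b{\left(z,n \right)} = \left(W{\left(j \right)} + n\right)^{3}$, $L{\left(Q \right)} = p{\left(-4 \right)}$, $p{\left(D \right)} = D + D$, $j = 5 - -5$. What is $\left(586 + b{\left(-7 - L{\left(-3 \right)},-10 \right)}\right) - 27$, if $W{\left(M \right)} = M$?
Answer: $559$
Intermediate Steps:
$j = 10$ ($j = 5 + 5 = 10$)
$p{\left(D \right)} = 2 D$
$L{\left(Q \right)} = -8$ ($L{\left(Q \right)} = 2 \left(-4\right) = -8$)
$b{\left(z,n \right)} = \left(10 + n\right)^{3}$
$\left(586 + b{\left(-7 - L{\left(-3 \right)},-10 \right)}\right) - 27 = \left(586 + \left(10 - 10\right)^{3}\right) - 27 = \left(586 + 0^{3}\right) - 27 = \left(586 + 0\right) - 27 = 586 - 27 = 559$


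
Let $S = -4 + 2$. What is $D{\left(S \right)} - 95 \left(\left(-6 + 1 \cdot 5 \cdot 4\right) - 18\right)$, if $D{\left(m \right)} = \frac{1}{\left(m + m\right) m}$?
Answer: $\frac{3041}{8} \approx 380.13$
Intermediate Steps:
$S = -2$
$D{\left(m \right)} = \frac{1}{2 m^{2}}$ ($D{\left(m \right)} = \frac{1}{2 m m} = \frac{\frac{1}{2} \frac{1}{m}}{m} = \frac{1}{2 m^{2}}$)
$D{\left(S \right)} - 95 \left(\left(-6 + 1 \cdot 5 \cdot 4\right) - 18\right) = \frac{1}{2 \cdot 4} - 95 \left(\left(-6 + 1 \cdot 5 \cdot 4\right) - 18\right) = \frac{1}{2} \cdot \frac{1}{4} - 95 \left(\left(-6 + 5 \cdot 4\right) - 18\right) = \frac{1}{8} - 95 \left(\left(-6 + 20\right) - 18\right) = \frac{1}{8} - 95 \left(14 - 18\right) = \frac{1}{8} - -380 = \frac{1}{8} + 380 = \frac{3041}{8}$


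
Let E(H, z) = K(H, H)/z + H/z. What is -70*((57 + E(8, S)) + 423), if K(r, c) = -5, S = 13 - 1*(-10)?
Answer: -773010/23 ≈ -33609.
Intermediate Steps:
S = 23 (S = 13 + 10 = 23)
E(H, z) = -5/z + H/z
-70*((57 + E(8, S)) + 423) = -70*((57 + (-5 + 8)/23) + 423) = -70*((57 + (1/23)*3) + 423) = -70*((57 + 3/23) + 423) = -70*(1314/23 + 423) = -70*11043/23 = -773010/23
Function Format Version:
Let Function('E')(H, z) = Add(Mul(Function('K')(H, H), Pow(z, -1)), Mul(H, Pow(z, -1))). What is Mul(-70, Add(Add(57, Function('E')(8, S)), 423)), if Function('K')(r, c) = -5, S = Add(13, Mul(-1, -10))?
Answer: Rational(-773010, 23) ≈ -33609.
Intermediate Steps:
S = 23 (S = Add(13, 10) = 23)
Function('E')(H, z) = Add(Mul(-5, Pow(z, -1)), Mul(H, Pow(z, -1)))
Mul(-70, Add(Add(57, Function('E')(8, S)), 423)) = Mul(-70, Add(Add(57, Mul(Pow(23, -1), Add(-5, 8))), 423)) = Mul(-70, Add(Add(57, Mul(Rational(1, 23), 3)), 423)) = Mul(-70, Add(Add(57, Rational(3, 23)), 423)) = Mul(-70, Add(Rational(1314, 23), 423)) = Mul(-70, Rational(11043, 23)) = Rational(-773010, 23)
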